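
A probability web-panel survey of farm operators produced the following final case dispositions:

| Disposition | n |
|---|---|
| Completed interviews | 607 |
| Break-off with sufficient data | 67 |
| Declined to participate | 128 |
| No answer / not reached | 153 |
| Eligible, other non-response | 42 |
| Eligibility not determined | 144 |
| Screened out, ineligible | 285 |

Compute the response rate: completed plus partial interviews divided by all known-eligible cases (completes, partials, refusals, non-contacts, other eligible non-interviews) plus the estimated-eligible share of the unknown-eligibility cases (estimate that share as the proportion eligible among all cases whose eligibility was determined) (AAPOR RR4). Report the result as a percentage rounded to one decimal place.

Top = 607 + 67 = 674
Known eligible = 607 + 67 + 128 + 153 + 42 = 997
e = 997 / (997 + 285) = 997 / 1282 = 0.7777
Eligible share of unknowns = 0.7777 × 144 = 111.99
Denom = 997 + 111.99 = 1108.99
RR4 = 674 / 1108.99 = 0.6078

60.8%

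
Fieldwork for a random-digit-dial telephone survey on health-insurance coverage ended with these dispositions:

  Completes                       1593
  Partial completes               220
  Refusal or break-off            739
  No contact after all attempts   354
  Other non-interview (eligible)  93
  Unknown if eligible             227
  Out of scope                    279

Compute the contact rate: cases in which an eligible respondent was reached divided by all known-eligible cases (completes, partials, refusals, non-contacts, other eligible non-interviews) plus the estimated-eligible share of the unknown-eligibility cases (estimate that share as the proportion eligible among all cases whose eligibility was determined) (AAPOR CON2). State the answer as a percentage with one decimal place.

82.5%

Top → 1593 + 220 + 739 + 93 = 2645
Eligible (known) → 1593 + 220 + 739 + 354 + 93 = 2999
e = 2999 / (2999 + 279) = 2999 / 3278 = 0.9149
Estimated eligible among unknowns → 0.9149 × 227 = 207.68
Base → 2999 + 207.68 = 3206.68
CON2 = 2645 / 3206.68 = 0.8248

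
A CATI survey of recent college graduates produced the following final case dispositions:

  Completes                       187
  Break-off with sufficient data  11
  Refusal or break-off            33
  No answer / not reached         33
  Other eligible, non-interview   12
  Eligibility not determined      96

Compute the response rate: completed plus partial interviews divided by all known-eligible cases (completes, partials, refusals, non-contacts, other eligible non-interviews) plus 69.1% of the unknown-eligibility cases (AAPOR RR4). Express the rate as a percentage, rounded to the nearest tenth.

57.8%

Numerator → 187 + 11 = 198
Eligible (known) → 187 + 11 + 33 + 33 + 12 = 276
Eligible share of unknowns → 0.6910 × 96 = 66.34
Denom → 276 + 66.34 = 342.34
RR4 = 198 / 342.34 = 0.5784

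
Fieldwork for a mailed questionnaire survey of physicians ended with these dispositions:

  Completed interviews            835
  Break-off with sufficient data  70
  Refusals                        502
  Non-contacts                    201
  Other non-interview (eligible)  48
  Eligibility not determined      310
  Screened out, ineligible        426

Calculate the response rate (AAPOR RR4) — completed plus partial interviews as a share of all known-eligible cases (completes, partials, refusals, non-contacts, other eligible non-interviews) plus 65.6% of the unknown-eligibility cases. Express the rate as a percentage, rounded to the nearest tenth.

48.7%

Num: 835 + 70 = 905
Known eligible: 835 + 70 + 502 + 201 + 48 = 1656
Estimated eligible among unknowns: 0.6560 × 310 = 203.36
Denom: 1656 + 203.36 = 1859.36
RR4 = 905 / 1859.36 = 0.4867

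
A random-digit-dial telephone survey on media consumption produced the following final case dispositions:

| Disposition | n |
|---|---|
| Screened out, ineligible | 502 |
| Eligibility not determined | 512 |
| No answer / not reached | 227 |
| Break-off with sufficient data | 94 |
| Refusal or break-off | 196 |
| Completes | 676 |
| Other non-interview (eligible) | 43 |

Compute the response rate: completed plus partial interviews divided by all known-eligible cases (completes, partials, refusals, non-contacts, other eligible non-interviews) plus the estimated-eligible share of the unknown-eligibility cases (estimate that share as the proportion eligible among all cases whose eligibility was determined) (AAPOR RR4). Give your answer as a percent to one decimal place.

48.1%

Numerator → 676 + 94 = 770
Eligible (known) → 676 + 94 + 196 + 227 + 43 = 1236
e = 1236 / (1236 + 502) = 1236 / 1738 = 0.7112
e × U → 0.7112 × 512 = 364.13
Denom → 1236 + 364.13 = 1600.13
RR4 = 770 / 1600.13 = 0.4812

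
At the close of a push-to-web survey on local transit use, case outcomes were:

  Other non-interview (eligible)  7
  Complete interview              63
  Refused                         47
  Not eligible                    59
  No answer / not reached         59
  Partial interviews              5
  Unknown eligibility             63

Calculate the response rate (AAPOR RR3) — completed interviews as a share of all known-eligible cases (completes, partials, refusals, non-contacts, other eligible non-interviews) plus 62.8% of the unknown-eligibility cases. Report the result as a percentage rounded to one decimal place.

Num: 63
Eligible (known): 63 + 5 + 47 + 59 + 7 = 181
Eligible share of unknowns: 0.6280 × 63 = 39.56
Denominator: 181 + 39.56 = 220.56
RR3 = 63 / 220.56 = 0.2856

28.6%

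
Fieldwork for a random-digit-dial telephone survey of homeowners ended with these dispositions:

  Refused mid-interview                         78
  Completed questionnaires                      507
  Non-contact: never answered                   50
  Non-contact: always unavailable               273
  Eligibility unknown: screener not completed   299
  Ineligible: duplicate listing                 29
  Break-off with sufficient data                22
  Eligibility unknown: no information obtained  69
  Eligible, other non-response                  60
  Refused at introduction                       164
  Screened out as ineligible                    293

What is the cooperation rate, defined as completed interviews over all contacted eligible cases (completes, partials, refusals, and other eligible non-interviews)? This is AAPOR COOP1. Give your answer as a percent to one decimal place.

61.0%

Refusal or break-off = 164 + 78 = 242
Never reached = 50 + 273 = 323
Unknown eligibility = 299 + 69 = 368
Out of scope = 293 + 29 = 322
Num = 507
Denominator = 507 + 22 + 242 + 60 = 831
COOP1 = 507 / 831 = 0.6101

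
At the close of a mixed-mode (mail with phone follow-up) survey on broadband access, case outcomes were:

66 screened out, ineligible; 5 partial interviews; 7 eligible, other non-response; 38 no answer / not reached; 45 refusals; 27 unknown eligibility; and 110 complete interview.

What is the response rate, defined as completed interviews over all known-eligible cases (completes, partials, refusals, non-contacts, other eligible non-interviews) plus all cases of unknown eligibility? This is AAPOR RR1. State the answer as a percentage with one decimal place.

47.4%

Numerator → 110
Denominator → 110 + 5 + 45 + 38 + 7 + 27 = 232
RR1 = 110 / 232 = 0.4741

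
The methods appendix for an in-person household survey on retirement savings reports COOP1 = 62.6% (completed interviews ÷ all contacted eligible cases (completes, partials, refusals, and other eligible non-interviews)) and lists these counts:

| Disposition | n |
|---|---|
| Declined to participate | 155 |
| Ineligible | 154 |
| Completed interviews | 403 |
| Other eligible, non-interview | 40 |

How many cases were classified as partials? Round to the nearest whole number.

COOP1 = 403 / D = 0.626
D = 403 / 0.626 = 643.8
Other denominator terms total 598
partials = 643.8 − 598 ≈ 46

46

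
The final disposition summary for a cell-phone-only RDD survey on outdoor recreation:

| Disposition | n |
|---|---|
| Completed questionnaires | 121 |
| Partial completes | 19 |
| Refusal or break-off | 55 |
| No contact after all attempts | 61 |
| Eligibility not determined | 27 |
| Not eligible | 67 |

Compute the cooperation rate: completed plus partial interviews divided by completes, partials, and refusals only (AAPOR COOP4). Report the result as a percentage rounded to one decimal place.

Top → 121 + 19 = 140
Denom → 121 + 19 + 55 = 195
COOP4 = 140 / 195 = 0.7179

71.8%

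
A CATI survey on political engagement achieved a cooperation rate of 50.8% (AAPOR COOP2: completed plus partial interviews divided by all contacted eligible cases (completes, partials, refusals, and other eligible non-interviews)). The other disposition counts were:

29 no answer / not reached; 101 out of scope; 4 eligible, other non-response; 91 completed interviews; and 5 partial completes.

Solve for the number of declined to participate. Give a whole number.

89

Num → 91 + 5 = 96
COOP2 = 96 / D = 0.508
D = 96 / 0.508 = 189.0
Rest of base = 100
declined to participate = 189.0 − 100 ≈ 89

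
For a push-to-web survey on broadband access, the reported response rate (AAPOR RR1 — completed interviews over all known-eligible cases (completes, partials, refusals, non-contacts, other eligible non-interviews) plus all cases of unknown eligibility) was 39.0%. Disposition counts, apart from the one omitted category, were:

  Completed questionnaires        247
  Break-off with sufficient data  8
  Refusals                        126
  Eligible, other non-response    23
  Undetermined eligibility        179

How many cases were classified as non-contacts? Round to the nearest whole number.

RR1 = 247 / D = 0.390
D = 247 / 0.390 = 633.3
Other denominator terms total 583
non-contacts = 633.3 − 583 ≈ 50

50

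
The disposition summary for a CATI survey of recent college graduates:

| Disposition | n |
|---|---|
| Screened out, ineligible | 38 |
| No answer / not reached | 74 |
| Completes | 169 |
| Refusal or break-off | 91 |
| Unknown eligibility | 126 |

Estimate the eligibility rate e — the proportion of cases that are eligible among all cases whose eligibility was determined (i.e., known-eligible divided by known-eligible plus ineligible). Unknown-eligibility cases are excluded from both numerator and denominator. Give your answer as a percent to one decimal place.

89.8%

Eligible (known) = 169 + 91 + 74 = 334
e = 334 / (334 + 38) = 334 / 372 = 0.8978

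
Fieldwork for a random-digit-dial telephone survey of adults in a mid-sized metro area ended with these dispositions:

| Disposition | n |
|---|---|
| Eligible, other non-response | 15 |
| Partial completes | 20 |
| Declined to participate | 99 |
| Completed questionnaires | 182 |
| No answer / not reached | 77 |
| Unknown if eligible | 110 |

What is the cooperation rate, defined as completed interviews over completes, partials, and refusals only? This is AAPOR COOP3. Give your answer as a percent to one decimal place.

60.5%

Num → 182
Base → 182 + 20 + 99 = 301
COOP3 = 182 / 301 = 0.6047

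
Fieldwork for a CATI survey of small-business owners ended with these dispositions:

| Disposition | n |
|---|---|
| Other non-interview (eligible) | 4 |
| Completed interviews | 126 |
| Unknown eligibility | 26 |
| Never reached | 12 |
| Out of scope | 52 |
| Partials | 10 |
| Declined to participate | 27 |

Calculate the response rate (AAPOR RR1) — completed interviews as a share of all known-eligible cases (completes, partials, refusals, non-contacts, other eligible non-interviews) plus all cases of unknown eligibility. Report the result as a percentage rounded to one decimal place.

Num = 126
Denom = 126 + 10 + 27 + 12 + 4 + 26 = 205
RR1 = 126 / 205 = 0.6146

61.5%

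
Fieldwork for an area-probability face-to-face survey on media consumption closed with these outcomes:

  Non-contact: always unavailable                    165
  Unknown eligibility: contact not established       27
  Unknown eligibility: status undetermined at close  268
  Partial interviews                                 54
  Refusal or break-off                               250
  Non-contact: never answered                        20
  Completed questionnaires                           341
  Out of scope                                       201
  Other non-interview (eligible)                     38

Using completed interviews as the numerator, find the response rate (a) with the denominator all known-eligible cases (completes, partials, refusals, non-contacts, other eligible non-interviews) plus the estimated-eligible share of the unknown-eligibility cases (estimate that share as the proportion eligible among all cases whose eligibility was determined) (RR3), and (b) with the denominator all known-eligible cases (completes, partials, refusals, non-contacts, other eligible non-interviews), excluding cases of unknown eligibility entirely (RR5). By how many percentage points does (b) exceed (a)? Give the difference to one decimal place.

8.5

No answer / not reached = 20 + 165 = 185
Eligibility not determined = 27 + 268 = 295
Top = 341
Eligible (known) = 341 + 54 + 250 + 185 + 38 = 868
e = 868 / (868 + 201) = 868 / 1069 = 0.8120
e × U = 0.8120 × 295 = 239.54
Denominator = 868 + 239.54 = 1107.54
RR3 = 341 / 1107.54 = 0.3079
Denominator = 341 + 54 + 250 + 185 + 38 = 868
RR5 = 341 / 868 = 0.3929
Difference = 39.29 − 30.79 = 8.50 percentage points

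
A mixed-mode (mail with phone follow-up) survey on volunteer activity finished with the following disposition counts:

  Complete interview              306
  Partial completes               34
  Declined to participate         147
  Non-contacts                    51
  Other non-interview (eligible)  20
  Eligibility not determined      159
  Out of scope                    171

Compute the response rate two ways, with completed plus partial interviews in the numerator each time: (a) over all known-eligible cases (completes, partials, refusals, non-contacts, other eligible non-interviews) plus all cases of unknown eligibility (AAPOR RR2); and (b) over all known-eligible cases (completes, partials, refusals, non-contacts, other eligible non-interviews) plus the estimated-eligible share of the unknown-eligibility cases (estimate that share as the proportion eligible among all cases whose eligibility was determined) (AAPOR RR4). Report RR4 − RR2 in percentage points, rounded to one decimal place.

Top → 306 + 34 = 340
Denominator → 306 + 34 + 147 + 51 + 20 + 159 = 717
RR2 = 340 / 717 = 0.4742
Eligible (known) → 306 + 34 + 147 + 51 + 20 = 558
e = 558 / (558 + 171) = 558 / 729 = 0.7654
Eligible share of unknowns → 0.7654 × 159 = 121.70
Denominator → 558 + 121.70 = 679.70
RR4 = 340 / 679.70 = 0.5002
Difference = 50.02 − 47.42 = 2.60 percentage points

2.6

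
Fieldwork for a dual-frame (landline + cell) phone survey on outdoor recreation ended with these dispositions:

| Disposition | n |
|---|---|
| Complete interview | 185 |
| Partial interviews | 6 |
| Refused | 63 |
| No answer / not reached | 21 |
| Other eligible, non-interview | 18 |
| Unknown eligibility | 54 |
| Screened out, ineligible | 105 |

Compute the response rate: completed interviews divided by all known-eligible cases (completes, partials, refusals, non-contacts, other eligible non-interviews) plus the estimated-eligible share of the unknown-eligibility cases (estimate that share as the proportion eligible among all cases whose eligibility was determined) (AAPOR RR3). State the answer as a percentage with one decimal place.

Num → 185
Eligible (known) → 185 + 6 + 63 + 21 + 18 = 293
e = 293 / (293 + 105) = 293 / 398 = 0.7362
Eligible share of unknowns → 0.7362 × 54 = 39.75
Denom → 293 + 39.75 = 332.75
RR3 = 185 / 332.75 = 0.5560

55.6%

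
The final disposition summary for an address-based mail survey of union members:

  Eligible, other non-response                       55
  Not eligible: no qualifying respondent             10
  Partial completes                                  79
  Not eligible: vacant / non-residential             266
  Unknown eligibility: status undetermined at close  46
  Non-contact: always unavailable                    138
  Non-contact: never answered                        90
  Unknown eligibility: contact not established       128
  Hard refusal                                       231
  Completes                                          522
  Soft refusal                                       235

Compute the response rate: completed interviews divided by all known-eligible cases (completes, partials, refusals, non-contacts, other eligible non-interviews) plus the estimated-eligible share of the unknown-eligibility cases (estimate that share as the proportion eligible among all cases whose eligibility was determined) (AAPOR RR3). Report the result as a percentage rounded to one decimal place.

34.9%

Refused = 231 + 235 = 466
No answer / not reached = 90 + 138 = 228
Unknown if eligible = 128 + 46 = 174
Out of scope = 10 + 266 = 276
Numerator: 522
Known eligible: 522 + 79 + 466 + 228 + 55 = 1350
e = 1350 / (1350 + 276) = 1350 / 1626 = 0.8303
Eligible share of unknowns: 0.8303 × 174 = 144.47
Denom: 1350 + 144.47 = 1494.47
RR3 = 522 / 1494.47 = 0.3493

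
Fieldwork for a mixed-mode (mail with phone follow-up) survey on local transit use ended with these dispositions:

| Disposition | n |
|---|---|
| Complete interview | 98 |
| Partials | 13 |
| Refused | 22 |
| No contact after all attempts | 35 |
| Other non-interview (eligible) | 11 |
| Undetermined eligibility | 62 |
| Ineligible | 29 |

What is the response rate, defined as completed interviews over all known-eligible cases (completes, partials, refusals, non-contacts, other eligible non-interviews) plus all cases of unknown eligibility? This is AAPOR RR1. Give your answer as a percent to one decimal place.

Num → 98
Denominator → 98 + 13 + 22 + 35 + 11 + 62 = 241
RR1 = 98 / 241 = 0.4066

40.7%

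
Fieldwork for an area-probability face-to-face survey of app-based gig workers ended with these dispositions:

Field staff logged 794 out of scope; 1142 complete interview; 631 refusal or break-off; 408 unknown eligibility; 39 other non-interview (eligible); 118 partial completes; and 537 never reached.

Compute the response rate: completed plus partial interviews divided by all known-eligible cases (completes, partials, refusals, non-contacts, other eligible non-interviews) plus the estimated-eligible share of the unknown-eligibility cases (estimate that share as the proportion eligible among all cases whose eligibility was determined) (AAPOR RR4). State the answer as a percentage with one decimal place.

Numerator → 1142 + 118 = 1260
Determined eligible → 1142 + 118 + 631 + 537 + 39 = 2467
e = 2467 / (2467 + 794) = 2467 / 3261 = 0.7565
e × U → 0.7565 × 408 = 308.65
Denom → 2467 + 308.65 = 2775.65
RR4 = 1260 / 2775.65 = 0.4539

45.4%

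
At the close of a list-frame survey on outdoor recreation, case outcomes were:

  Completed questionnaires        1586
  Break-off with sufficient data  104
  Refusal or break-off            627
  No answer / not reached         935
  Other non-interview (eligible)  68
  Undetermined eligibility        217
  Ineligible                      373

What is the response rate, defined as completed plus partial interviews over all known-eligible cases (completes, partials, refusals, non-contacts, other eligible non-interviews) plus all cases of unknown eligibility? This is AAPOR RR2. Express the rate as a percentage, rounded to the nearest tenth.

Numerator: 1586 + 104 = 1690
Base: 1586 + 104 + 627 + 935 + 68 + 217 = 3537
RR2 = 1690 / 3537 = 0.4778

47.8%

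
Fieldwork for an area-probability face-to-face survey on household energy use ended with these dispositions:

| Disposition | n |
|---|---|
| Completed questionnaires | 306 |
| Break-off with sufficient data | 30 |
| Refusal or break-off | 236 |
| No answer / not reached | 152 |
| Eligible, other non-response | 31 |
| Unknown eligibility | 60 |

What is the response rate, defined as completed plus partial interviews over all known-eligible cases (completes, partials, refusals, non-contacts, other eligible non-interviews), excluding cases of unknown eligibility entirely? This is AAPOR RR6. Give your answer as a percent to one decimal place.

Top → 306 + 30 = 336
Base → 306 + 30 + 236 + 152 + 31 = 755
RR6 = 336 / 755 = 0.4450

44.5%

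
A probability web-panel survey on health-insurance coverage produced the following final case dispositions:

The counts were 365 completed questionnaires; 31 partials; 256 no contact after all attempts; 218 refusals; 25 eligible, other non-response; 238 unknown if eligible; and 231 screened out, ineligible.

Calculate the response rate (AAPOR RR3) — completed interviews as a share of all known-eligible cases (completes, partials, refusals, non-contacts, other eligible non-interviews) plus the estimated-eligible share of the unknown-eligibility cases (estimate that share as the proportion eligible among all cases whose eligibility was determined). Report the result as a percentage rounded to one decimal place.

33.7%

Num → 365
Known eligible → 365 + 31 + 218 + 256 + 25 = 895
e = 895 / (895 + 231) = 895 / 1126 = 0.7948
Estimated eligible among unknowns → 0.7948 × 238 = 189.16
Denom → 895 + 189.16 = 1084.16
RR3 = 365 / 1084.16 = 0.3367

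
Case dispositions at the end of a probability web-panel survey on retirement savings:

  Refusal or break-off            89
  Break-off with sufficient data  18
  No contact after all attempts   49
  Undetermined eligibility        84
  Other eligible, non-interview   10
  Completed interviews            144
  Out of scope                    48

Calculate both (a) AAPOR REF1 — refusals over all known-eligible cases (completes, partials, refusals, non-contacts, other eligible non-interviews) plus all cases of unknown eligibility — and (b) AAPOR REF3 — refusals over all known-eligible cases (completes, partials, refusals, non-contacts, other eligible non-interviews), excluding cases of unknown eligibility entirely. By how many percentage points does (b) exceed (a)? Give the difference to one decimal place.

Top: 89
Base: 144 + 18 + 89 + 49 + 10 + 84 = 394
REF1 = 89 / 394 = 0.2259
Base: 144 + 18 + 89 + 49 + 10 = 310
REF3 = 89 / 310 = 0.2871
Difference = 28.71 − 22.59 = 6.12 percentage points

6.1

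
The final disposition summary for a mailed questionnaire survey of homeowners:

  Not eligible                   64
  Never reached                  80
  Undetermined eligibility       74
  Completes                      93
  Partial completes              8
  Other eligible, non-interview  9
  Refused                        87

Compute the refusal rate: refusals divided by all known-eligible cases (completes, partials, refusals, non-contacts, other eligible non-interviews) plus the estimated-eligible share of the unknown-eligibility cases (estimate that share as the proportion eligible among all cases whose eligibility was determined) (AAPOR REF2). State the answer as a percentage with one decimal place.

Top = 87
Determined eligible = 93 + 8 + 87 + 80 + 9 = 277
e = 277 / (277 + 64) = 277 / 341 = 0.8123
Estimated eligible among unknowns = 0.8123 × 74 = 60.11
Denom = 277 + 60.11 = 337.11
REF2 = 87 / 337.11 = 0.2581

25.8%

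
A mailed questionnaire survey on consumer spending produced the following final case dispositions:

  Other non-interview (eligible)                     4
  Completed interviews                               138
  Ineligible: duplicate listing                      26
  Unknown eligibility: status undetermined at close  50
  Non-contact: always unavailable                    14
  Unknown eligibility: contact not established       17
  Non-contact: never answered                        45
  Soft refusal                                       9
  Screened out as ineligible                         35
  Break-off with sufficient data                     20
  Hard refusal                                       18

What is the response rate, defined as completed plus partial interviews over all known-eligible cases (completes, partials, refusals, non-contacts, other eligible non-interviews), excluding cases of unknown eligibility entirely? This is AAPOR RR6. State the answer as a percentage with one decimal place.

Refusal or break-off = 18 + 9 = 27
No answer / not reached = 45 + 14 = 59
Unknown eligibility = 17 + 50 = 67
Ineligible = 35 + 26 = 61
Top: 138 + 20 = 158
Denom: 138 + 20 + 27 + 59 + 4 = 248
RR6 = 158 / 248 = 0.6371

63.7%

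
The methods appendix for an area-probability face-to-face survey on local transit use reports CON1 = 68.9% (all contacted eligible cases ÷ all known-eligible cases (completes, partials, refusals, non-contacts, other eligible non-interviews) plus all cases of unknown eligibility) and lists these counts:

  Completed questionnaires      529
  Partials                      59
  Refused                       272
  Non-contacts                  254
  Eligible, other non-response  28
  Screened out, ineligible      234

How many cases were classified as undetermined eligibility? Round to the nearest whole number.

Numerator → 529 + 59 + 272 + 28 = 888
CON1 = 888 / D = 0.689
D = 888 / 0.689 = 1288.8
Other denominator terms total 1142
undetermined eligibility = 1288.8 − 1142 ≈ 147

147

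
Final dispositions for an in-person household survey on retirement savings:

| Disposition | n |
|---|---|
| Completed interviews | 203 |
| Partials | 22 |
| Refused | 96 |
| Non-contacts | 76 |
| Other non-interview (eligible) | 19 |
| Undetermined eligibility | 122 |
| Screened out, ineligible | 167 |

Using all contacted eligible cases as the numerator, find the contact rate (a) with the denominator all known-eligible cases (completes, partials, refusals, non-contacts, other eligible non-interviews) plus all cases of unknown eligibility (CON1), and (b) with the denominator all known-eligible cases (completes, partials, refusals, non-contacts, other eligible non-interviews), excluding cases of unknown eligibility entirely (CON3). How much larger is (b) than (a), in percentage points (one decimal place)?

Numerator: 203 + 22 + 96 + 19 = 340
Denom: 203 + 22 + 96 + 76 + 19 + 122 = 538
CON1 = 340 / 538 = 0.6320
Denom: 203 + 22 + 96 + 76 + 19 = 416
CON3 = 340 / 416 = 0.8173
Difference = 81.73 − 63.20 = 18.53 percentage points

18.5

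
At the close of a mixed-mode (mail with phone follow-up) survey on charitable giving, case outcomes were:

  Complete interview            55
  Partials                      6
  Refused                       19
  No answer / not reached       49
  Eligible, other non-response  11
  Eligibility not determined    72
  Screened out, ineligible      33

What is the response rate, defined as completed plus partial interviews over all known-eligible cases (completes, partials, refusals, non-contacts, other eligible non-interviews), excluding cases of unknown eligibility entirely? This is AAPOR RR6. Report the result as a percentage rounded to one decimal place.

Top: 55 + 6 = 61
Base: 55 + 6 + 19 + 49 + 11 = 140
RR6 = 61 / 140 = 0.4357

43.6%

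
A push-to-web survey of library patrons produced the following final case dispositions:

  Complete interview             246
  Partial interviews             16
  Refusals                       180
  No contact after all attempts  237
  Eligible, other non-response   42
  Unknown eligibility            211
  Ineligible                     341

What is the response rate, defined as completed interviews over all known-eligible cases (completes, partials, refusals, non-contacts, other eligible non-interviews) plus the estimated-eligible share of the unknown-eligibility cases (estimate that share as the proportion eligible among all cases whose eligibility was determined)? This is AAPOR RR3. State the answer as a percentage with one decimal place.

Num: 246
Known eligible: 246 + 16 + 180 + 237 + 42 = 721
e = 721 / (721 + 341) = 721 / 1062 = 0.6789
e × U: 0.6789 × 211 = 143.25
Denominator: 721 + 143.25 = 864.25
RR3 = 246 / 864.25 = 0.2846

28.5%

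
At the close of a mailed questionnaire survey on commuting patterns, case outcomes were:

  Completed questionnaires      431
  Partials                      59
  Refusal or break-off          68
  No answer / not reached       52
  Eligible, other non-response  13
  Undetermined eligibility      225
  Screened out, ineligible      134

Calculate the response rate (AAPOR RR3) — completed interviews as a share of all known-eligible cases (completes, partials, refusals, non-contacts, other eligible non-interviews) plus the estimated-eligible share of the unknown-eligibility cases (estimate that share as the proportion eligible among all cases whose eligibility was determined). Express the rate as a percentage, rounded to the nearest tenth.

Top = 431
Eligible (known) = 431 + 59 + 68 + 52 + 13 = 623
e = 623 / (623 + 134) = 623 / 757 = 0.8230
Eligible share of unknowns = 0.8230 × 225 = 185.17
Denominator = 623 + 185.17 = 808.17
RR3 = 431 / 808.17 = 0.5333

53.3%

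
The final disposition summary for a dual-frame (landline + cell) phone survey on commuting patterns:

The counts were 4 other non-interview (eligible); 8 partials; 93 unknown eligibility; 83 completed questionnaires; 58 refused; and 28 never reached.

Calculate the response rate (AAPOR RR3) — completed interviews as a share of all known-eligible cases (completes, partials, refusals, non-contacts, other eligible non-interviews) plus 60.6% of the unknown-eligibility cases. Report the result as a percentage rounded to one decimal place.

Numerator → 83
Known eligible → 83 + 8 + 58 + 28 + 4 = 181
Eligible share of unknowns → 0.6060 × 93 = 56.36
Denominator → 181 + 56.36 = 237.36
RR3 = 83 / 237.36 = 0.3497

35.0%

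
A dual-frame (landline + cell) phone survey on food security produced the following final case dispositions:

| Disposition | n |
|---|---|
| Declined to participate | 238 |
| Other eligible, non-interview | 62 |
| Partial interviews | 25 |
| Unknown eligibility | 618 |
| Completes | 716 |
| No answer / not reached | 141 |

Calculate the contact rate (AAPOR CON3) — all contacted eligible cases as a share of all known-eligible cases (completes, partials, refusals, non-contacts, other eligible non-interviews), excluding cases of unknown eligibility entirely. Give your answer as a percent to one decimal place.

88.1%

Numerator: 716 + 25 + 238 + 62 = 1041
Denom: 716 + 25 + 238 + 141 + 62 = 1182
CON3 = 1041 / 1182 = 0.8807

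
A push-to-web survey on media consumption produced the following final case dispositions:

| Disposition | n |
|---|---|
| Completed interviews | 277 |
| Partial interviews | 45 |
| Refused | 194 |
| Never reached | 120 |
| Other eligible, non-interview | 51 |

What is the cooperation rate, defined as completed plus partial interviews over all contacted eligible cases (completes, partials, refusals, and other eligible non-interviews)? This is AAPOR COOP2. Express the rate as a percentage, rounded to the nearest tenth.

56.8%

Top: 277 + 45 = 322
Base: 277 + 45 + 194 + 51 = 567
COOP2 = 322 / 567 = 0.5679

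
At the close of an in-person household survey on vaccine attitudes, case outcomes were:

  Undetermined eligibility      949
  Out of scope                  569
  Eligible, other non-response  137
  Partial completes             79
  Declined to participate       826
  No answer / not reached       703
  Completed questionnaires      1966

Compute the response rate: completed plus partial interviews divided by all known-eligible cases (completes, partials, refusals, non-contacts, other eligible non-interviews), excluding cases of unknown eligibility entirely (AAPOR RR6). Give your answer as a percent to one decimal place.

55.1%

Numerator: 1966 + 79 = 2045
Base: 1966 + 79 + 826 + 703 + 137 = 3711
RR6 = 2045 / 3711 = 0.5511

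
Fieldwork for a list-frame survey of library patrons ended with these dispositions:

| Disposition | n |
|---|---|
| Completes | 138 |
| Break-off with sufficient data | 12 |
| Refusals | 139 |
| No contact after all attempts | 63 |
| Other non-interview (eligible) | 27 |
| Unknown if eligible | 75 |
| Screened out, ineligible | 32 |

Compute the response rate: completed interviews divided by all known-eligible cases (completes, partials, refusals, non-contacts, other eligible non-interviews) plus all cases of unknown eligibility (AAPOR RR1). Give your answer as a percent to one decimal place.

30.4%

Numerator = 138
Denominator = 138 + 12 + 139 + 63 + 27 + 75 = 454
RR1 = 138 / 454 = 0.3040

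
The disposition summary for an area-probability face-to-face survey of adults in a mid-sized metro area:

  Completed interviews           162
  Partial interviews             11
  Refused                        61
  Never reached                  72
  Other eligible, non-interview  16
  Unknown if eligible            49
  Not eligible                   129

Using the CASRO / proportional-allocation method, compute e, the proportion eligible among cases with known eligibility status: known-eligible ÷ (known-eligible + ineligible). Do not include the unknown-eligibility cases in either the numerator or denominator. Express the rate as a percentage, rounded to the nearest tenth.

Eligible (known) = 162 + 11 + 61 + 72 + 16 = 322
e = 322 / (322 + 129) = 322 / 451 = 0.7140

71.4%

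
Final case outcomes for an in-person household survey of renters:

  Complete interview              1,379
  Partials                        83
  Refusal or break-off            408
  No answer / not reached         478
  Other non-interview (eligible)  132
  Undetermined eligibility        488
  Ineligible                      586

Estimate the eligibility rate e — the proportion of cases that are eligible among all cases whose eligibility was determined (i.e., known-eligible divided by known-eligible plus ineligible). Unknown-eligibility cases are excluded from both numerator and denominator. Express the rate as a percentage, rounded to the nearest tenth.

80.9%

Eligible (known): 1379 + 83 + 408 + 478 + 132 = 2480
e = 2480 / (2480 + 586) = 2480 / 3066 = 0.8089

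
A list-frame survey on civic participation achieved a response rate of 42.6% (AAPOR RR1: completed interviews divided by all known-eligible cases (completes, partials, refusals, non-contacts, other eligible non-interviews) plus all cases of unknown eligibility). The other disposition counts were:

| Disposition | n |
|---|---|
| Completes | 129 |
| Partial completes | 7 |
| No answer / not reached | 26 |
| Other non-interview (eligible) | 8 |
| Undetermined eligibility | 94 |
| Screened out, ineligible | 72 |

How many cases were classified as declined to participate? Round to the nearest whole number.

RR1 = 129 / D = 0.426
D = 129 / 0.426 = 302.8
Rest of base = 264
declined to participate = 302.8 − 264 ≈ 39

39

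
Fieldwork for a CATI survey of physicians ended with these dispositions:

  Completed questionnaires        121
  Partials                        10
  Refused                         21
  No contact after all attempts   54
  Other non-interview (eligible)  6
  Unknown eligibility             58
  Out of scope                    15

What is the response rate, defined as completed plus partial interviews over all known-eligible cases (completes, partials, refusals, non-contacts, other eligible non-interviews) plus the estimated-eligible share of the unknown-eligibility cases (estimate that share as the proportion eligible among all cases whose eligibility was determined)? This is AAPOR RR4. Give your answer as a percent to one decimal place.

Numerator → 121 + 10 = 131
Determined eligible → 121 + 10 + 21 + 54 + 6 = 212
e = 212 / (212 + 15) = 212 / 227 = 0.9339
Estimated eligible among unknowns → 0.9339 × 58 = 54.17
Denominator → 212 + 54.17 = 266.17
RR4 = 131 / 266.17 = 0.4922

49.2%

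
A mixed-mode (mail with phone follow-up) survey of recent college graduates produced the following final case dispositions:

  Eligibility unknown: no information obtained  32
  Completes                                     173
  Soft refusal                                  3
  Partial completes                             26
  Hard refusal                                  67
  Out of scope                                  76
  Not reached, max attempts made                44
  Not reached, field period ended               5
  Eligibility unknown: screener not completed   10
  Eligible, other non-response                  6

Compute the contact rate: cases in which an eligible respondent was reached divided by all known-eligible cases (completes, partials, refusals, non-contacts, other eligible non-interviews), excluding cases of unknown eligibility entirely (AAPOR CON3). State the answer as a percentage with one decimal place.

Refusals = 67 + 3 = 70
No contact after all attempts = 5 + 44 = 49
Undetermined eligibility = 10 + 32 = 42
Num = 173 + 26 + 70 + 6 = 275
Base = 173 + 26 + 70 + 49 + 6 = 324
CON3 = 275 / 324 = 0.8488

84.9%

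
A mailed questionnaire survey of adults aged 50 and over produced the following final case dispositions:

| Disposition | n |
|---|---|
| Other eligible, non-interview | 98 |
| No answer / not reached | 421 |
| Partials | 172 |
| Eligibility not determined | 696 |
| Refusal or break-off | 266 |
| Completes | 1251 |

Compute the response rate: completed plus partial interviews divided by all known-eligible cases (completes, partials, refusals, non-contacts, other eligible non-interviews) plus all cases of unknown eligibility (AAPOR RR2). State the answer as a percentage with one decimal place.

49.0%

Top → 1251 + 172 = 1423
Base → 1251 + 172 + 266 + 421 + 98 + 696 = 2904
RR2 = 1423 / 2904 = 0.4900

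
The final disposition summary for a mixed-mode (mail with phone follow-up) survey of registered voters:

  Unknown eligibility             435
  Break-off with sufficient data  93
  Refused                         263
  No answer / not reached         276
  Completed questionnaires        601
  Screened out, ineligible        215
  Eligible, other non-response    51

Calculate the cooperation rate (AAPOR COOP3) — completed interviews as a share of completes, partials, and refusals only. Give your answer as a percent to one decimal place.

62.8%

Num = 601
Denominator = 601 + 93 + 263 = 957
COOP3 = 601 / 957 = 0.6280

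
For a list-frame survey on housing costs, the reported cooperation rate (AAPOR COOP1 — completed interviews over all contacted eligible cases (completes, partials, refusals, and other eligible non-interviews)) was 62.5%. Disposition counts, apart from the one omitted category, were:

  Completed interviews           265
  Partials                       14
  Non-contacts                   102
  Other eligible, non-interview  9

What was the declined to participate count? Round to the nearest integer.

COOP1 = 265 / D = 0.625
D = 265 / 0.625 = 424.0
Rest of base = 288
declined to participate = 424.0 − 288 ≈ 136

136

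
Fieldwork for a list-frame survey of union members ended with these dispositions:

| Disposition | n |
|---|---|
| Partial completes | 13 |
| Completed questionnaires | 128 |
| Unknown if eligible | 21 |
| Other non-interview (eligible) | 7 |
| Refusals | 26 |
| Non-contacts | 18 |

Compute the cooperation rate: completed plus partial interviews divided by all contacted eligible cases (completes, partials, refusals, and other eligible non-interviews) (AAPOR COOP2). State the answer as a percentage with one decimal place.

Num = 128 + 13 = 141
Base = 128 + 13 + 26 + 7 = 174
COOP2 = 141 / 174 = 0.8103

81.0%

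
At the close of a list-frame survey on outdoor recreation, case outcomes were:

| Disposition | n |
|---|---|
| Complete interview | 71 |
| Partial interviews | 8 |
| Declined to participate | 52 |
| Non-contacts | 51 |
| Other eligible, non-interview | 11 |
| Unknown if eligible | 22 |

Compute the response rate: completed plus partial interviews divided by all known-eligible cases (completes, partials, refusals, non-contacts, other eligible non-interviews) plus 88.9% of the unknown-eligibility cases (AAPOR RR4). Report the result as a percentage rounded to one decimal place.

37.2%

Num = 71 + 8 = 79
Known eligible = 71 + 8 + 52 + 51 + 11 = 193
e × U = 0.8890 × 22 = 19.56
Denominator = 193 + 19.56 = 212.56
RR4 = 79 / 212.56 = 0.3717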